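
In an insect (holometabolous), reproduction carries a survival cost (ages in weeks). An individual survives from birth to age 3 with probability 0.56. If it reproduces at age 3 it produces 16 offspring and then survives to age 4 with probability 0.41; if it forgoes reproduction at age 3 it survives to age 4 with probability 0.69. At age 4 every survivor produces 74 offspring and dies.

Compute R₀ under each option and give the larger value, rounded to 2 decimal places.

28.59

breed at age 3: R₀ = 0.56 × (16 + 0.41 × 74) = 0.56 × 46.3400 = 25.9504
delay to age 4: R₀ = 0.56 × (0.69 × 74) = 0.56 × 51.0600 = 28.5936
Higher: delay to age 4 (28.5936).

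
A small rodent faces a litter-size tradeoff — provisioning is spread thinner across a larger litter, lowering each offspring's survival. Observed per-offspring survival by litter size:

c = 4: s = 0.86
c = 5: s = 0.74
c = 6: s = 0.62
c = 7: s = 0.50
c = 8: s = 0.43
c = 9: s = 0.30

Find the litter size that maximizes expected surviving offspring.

6

Expected surviving offspring = c × s(c):
  c=4: 4 × 0.86 = 3.440
  c=5: 5 × 0.74 = 3.700
  c=6: 6 × 0.62 = 3.720
  c=7: 7 × 0.50 = 3.500
  c=8: 8 × 0.43 = 3.440
  c=9: 9 × 0.30 = 2.700
Maximum at c = 6 (3.720 surviving offspring).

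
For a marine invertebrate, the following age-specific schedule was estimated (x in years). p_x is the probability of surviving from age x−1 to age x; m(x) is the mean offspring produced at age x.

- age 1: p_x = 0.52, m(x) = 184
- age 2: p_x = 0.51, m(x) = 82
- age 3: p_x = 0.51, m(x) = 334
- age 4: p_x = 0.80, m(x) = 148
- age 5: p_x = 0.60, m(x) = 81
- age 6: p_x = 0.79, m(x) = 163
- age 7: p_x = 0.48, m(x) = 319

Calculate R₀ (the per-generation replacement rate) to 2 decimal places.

Survivorship from birth: l_x = p_1·p_2·…·p_x.
  l_1 = 0.52000
  l_2 = 0.26520
  l_3 = 0.13525
  l_4 = 0.10820
  l_5 = 0.06492
  l_6 = 0.05129
  l_7 = 0.02462
R₀ = Σ l_x m(x):
  age 1: 0.52000 × 184 = 95.6800
  age 2: 0.26520 × 82 = 21.7464
  age 3: 0.13525 × 334 = 45.1735
  age 4: 0.10820 × 148 = 16.0136
  age 5: 0.06492 × 81 = 5.2585
  age 6: 0.05129 × 163 = 8.3603
  age 7: 0.02462 × 319 = 7.8538
R₀ = 95.6800 + 21.7464 + 45.1735 + 16.0136 + 5.2585 + 8.3603 + 7.8538 = 200.0861

200.09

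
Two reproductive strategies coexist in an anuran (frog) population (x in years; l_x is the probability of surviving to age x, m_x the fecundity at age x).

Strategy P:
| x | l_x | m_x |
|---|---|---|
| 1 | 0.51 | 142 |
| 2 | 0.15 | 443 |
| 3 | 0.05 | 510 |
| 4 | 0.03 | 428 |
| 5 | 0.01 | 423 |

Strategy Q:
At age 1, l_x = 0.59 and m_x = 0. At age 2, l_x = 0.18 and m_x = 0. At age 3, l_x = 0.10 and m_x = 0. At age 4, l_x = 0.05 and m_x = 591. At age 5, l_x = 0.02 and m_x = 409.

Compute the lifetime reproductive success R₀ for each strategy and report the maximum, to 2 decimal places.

Strategy P: R₀ = 0.51×142 + 0.15×443 + 0.05×510 + 0.03×428 + 0.01×423 = 181.4400
Strategy Q: R₀ = 0.59×0 + 0.18×0 + 0.10×0 + 0.05×591 + 0.02×409 = 37.7300
Highest R₀: strategy P with 181.4400.

181.44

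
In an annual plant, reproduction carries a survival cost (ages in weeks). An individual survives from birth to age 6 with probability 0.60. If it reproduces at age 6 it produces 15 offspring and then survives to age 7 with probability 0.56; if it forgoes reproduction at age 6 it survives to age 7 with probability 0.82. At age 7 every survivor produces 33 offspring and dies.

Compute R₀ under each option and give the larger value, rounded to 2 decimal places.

breed at age 6: R₀ = 0.60 × (15 + 0.56 × 33) = 0.60 × 33.4800 = 20.0880
delay to age 7: R₀ = 0.60 × (0.82 × 33) = 0.60 × 27.0600 = 16.2360
Higher: breed at age 6 (20.0880).

20.09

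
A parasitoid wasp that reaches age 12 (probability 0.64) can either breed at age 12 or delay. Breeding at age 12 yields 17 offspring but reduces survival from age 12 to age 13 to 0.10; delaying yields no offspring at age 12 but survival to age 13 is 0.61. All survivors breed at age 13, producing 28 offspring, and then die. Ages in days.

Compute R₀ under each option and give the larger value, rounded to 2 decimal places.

breed at age 12: R₀ = 0.64 × (17 + 0.10 × 28) = 0.64 × 19.8000 = 12.6720
delay to age 13: R₀ = 0.64 × (0.61 × 28) = 0.64 × 17.0800 = 10.9312
Higher: breed at age 12 (12.6720).

12.67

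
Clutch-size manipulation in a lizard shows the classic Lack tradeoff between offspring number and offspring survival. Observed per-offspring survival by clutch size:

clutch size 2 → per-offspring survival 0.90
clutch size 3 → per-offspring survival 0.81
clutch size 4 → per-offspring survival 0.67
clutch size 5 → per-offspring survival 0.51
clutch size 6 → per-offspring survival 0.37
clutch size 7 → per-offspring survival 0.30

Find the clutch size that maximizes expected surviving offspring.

4

Expected surviving offspring = c × s(c):
  c=2: 2 × 0.90 = 1.800
  c=3: 3 × 0.81 = 2.430
  c=4: 4 × 0.67 = 2.680
  c=5: 5 × 0.51 = 2.550
  c=6: 6 × 0.37 = 2.220
  c=7: 7 × 0.30 = 2.100
Maximum at c = 4 (2.680 surviving offspring).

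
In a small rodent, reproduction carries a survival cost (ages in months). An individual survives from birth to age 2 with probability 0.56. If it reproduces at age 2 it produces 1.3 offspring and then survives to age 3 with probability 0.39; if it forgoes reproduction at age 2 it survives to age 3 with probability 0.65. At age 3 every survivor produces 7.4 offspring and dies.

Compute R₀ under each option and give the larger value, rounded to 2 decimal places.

2.69

breed at age 2: R₀ = 0.56 × (1.3 + 0.39 × 7.4) = 0.56 × 4.1860 = 2.3442
delay to age 3: R₀ = 0.56 × (0.65 × 7.4) = 0.56 × 4.8100 = 2.6936
Higher: delay to age 3 (2.6936).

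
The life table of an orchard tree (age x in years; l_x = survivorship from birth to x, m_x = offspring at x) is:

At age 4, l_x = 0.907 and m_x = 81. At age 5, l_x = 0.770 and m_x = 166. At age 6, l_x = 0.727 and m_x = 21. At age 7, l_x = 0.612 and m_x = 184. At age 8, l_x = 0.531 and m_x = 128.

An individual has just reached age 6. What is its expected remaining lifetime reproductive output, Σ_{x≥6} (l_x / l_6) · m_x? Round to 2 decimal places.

l_6 = 0.727. Conditional survival from age 6 to x is l_x / l_6.
  x=6: (0.727/0.727) × 21 = 21.0000
  x=7: (0.612/0.727) × 184 = 154.8941
  x=8: (0.531/0.727) × 128 = 93.4911
Sum = 21.0000 + 154.8941 + 93.4911 = 269.3851

269.39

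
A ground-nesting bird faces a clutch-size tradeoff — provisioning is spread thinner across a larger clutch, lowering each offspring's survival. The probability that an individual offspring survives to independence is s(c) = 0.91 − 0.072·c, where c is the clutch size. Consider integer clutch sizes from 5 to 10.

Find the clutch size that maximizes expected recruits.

Expected recruits = c × s(c):
  c=5: 5 × 0.550 = 2.750
  c=6: 6 × 0.478 = 2.868
  c=7: 7 × 0.406 = 2.842
  c=8: 8 × 0.334 = 2.672
  c=9: 9 × 0.262 = 2.358
  c=10: 10 × 0.190 = 1.900
Maximum at c = 6 (2.868 recruits).

6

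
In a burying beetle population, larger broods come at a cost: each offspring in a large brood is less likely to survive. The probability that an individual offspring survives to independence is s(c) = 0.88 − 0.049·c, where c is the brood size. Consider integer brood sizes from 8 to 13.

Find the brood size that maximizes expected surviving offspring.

Expected surviving offspring = c × s(c):
  c=8: 8 × 0.488 = 3.904
  c=9: 9 × 0.439 = 3.951
  c=10: 10 × 0.390 = 3.900
  c=11: 11 × 0.341 = 3.751
  c=12: 12 × 0.292 = 3.504
  c=13: 13 × 0.243 = 3.159
Maximum at c = 9 (3.951 surviving offspring).

9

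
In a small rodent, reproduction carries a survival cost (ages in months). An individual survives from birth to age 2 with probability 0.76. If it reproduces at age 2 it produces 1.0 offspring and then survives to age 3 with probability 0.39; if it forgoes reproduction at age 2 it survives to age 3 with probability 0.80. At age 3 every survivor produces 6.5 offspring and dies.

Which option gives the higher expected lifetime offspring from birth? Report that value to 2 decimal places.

3.95

breed at age 2: R₀ = 0.76 × (1.0 + 0.39 × 6.5) = 0.76 × 3.5350 = 2.6866
delay to age 3: R₀ = 0.76 × (0.80 × 6.5) = 0.76 × 5.2000 = 3.9520
Higher: delay to age 3 (3.9520).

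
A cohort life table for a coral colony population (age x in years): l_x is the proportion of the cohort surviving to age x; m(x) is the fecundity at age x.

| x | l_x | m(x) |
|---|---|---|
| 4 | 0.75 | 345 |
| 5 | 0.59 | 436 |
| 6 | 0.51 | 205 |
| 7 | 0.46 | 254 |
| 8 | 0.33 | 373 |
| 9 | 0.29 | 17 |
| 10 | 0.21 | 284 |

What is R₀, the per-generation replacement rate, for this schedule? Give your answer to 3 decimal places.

R₀ = Σ l_x m(x):
  age 4: 0.75 × 345 = 258.7500
  age 5: 0.59 × 436 = 257.2400
  age 6: 0.51 × 205 = 104.5500
  age 7: 0.46 × 254 = 116.8400
  age 8: 0.33 × 373 = 123.0900
  age 9: 0.29 × 17 = 4.9300
  age 10: 0.21 × 284 = 59.6400
R₀ = 258.7500 + 257.2400 + 104.5500 + 116.8400 + 123.0900 + 4.9300 + 59.6400 = 925.0400

925.040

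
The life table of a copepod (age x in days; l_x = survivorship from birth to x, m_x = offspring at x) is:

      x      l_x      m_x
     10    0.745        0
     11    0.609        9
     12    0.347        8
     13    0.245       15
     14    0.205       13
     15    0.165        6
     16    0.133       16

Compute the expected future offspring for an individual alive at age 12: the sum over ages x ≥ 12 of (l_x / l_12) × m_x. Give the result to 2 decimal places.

l_12 = 0.347. Conditional survival from age 12 to x is l_x / l_12.
  x=12: (0.347/0.347) × 8 = 8.0000
  x=13: (0.245/0.347) × 15 = 10.5908
  x=14: (0.205/0.347) × 13 = 7.6801
  x=15: (0.165/0.347) × 6 = 2.8530
  x=16: (0.133/0.347) × 16 = 6.1326
Sum = 8.0000 + 10.5908 + 7.6801 + 2.8530 + 6.1326 = 35.2565

35.26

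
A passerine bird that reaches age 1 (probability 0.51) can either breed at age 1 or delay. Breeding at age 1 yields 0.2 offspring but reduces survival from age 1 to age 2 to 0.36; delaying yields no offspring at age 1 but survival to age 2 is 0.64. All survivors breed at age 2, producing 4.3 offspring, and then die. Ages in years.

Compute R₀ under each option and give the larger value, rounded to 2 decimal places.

1.40

breed at age 1: R₀ = 0.51 × (0.2 + 0.36 × 4.3) = 0.51 × 1.7480 = 0.8915
delay to age 2: R₀ = 0.51 × (0.64 × 4.3) = 0.51 × 2.7520 = 1.4035
Higher: delay to age 2 (1.4035).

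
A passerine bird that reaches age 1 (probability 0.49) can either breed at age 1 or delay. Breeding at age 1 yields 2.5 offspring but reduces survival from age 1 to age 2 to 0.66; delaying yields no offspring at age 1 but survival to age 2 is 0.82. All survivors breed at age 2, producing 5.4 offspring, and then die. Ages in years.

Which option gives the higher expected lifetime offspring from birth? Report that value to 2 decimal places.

2.97

breed at age 1: R₀ = 0.49 × (2.5 + 0.66 × 5.4) = 0.49 × 6.0640 = 2.9714
delay to age 2: R₀ = 0.49 × (0.82 × 5.4) = 0.49 × 4.4280 = 2.1697
Higher: breed at age 1 (2.9714).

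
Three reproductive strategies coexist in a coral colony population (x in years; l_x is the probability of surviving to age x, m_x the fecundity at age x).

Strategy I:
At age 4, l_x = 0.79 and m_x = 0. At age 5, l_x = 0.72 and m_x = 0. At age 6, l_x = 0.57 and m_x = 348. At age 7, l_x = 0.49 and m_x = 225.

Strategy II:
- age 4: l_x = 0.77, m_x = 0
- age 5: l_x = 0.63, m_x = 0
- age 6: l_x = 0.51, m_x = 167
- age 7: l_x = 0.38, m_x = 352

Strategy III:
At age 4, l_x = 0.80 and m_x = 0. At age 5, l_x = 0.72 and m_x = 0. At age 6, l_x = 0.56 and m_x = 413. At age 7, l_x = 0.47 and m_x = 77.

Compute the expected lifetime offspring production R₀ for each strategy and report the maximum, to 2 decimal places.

308.61

Strategy I: R₀ = 0.79×0 + 0.72×0 + 0.57×348 + 0.49×225 = 308.6100
Strategy II: R₀ = 0.77×0 + 0.63×0 + 0.51×167 + 0.38×352 = 218.9300
Strategy III: R₀ = 0.80×0 + 0.72×0 + 0.56×413 + 0.47×77 = 267.4700
Highest R₀: strategy I with 308.6100.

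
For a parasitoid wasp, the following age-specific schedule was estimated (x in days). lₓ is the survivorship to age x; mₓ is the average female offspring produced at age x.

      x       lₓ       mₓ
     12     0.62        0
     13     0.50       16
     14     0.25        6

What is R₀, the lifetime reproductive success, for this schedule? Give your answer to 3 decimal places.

9.500

R₀ = Σ lₓ mₓ:
  age 12: 0.62 × 0 = 0.0000
  age 13: 0.50 × 16 = 8.0000
  age 14: 0.25 × 6 = 1.5000
R₀ = 0.0000 + 8.0000 + 1.5000 = 9.5000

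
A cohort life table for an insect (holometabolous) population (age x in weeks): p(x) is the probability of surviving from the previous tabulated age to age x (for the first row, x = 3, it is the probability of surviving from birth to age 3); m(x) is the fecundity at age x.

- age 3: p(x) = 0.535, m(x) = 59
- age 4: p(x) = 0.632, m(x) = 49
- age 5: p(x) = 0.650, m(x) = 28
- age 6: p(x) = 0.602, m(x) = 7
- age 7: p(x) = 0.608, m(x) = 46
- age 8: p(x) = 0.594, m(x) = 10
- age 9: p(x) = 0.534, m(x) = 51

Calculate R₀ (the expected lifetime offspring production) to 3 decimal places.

60.692

Survivorship from birth: l_x = p_3·p_4·…·p_x.
  l_3 = 0.53500
  l_4 = 0.33812
  l_5 = 0.21978
  l_6 = 0.13231
  l_7 = 0.08044
  l_8 = 0.04778
  l_9 = 0.02552
R₀ = Σ l_x m(x):
  age 3: 0.53500 × 59 = 31.5650
  age 4: 0.33812 × 49 = 16.5679
  age 5: 0.21978 × 28 = 6.1538
  age 6: 0.13231 × 7 = 0.9262
  age 7: 0.08044 × 46 = 3.7002
  age 8: 0.04778 × 10 = 0.4778
  age 9: 0.02552 × 51 = 1.3015
R₀ = 31.5650 + 16.5679 + 6.1538 + 0.9262 + 3.7002 + 0.4778 + 1.3015 = 60.6925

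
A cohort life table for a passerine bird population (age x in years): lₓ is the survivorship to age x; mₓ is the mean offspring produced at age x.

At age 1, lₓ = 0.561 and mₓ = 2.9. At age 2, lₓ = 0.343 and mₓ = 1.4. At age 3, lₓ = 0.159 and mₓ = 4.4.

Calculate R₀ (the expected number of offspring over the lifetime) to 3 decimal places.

R₀ = Σ lₓ mₓ:
  age 1: 0.561 × 2.9 = 1.6269
  age 2: 0.343 × 1.4 = 0.4802
  age 3: 0.159 × 4.4 = 0.6996
R₀ = 1.6269 + 0.4802 + 0.6996 = 2.8067

2.807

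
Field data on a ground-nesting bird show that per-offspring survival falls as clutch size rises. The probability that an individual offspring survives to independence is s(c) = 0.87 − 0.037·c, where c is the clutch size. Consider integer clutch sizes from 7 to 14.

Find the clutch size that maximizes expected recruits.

12

Expected recruits = c × s(c):
  c=7: 7 × 0.611 = 4.277
  c=8: 8 × 0.574 = 4.592
  c=9: 9 × 0.537 = 4.833
  c=10: 10 × 0.500 = 5.000
  c=11: 11 × 0.463 = 5.093
  c=12: 12 × 0.426 = 5.112
  c=13: 13 × 0.389 = 5.057
  c=14: 14 × 0.352 = 4.928
Maximum at c = 12 (5.112 recruits).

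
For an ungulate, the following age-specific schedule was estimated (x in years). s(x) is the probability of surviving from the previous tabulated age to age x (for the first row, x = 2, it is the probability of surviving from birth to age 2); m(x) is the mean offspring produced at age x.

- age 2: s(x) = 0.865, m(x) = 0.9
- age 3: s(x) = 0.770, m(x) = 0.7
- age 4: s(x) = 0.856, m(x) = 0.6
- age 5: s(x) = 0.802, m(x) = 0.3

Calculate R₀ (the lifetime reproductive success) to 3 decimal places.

1.724

Survivorship from birth: l_x = s_2·s_3·…·s_x.
  l_2 = 0.86500
  l_3 = 0.66605
  l_4 = 0.57014
  l_5 = 0.45725
R₀ = Σ l_x m(x):
  age 2: 0.86500 × 0.9 = 0.7785
  age 3: 0.66605 × 0.7 = 0.4662
  age 4: 0.57014 × 0.6 = 0.3421
  age 5: 0.45725 × 0.3 = 0.1372
R₀ = 0.7785 + 0.4662 + 0.3421 + 0.1372 = 1.7240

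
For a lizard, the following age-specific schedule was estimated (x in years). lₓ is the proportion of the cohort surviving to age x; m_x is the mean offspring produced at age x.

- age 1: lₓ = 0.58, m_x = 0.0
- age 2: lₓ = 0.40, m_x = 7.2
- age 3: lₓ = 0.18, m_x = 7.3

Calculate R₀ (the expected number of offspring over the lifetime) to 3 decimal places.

R₀ = Σ lₓ m_x:
  age 1: 0.58 × 0.0 = 0.0000
  age 2: 0.40 × 7.2 = 2.8800
  age 3: 0.18 × 7.3 = 1.3140
R₀ = 0.0000 + 2.8800 + 1.3140 = 4.1940

4.194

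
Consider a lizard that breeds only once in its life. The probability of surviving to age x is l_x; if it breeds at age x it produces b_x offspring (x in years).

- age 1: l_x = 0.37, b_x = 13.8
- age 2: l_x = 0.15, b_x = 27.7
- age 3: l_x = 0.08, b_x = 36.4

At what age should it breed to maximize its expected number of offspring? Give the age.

Expected offspring if breeding at age x = l_x × b_x:
  age 1: 0.37 × 13.8 = 5.106
  age 2: 0.15 × 27.7 = 4.155
  age 3: 0.08 × 36.4 = 2.912
Maximum at age 1 (5.106).

1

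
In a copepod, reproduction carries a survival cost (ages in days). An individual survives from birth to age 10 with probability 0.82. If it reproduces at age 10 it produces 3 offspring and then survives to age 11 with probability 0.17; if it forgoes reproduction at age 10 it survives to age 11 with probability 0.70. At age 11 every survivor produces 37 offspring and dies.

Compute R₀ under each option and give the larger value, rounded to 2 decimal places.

breed at age 10: R₀ = 0.82 × (3 + 0.17 × 37) = 0.82 × 9.2900 = 7.6178
delay to age 11: R₀ = 0.82 × (0.70 × 37) = 0.82 × 25.9000 = 21.2380
Higher: delay to age 11 (21.2380).

21.24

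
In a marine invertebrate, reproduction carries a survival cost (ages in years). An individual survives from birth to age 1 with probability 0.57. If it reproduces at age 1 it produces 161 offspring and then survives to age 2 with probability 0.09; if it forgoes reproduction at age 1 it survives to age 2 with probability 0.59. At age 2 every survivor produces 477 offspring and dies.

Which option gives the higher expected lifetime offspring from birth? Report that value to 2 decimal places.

160.42

breed at age 1: R₀ = 0.57 × (161 + 0.09 × 477) = 0.57 × 203.9300 = 116.2401
delay to age 2: R₀ = 0.57 × (0.59 × 477) = 0.57 × 281.4300 = 160.4151
Higher: delay to age 2 (160.4151).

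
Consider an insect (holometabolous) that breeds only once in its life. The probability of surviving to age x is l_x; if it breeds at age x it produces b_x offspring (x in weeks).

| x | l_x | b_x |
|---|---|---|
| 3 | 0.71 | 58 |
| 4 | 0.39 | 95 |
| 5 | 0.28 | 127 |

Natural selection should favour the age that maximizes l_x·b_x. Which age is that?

3

Expected offspring if breeding at age x = l_x × b_x:
  age 3: 0.71 × 58 = 41.180
  age 4: 0.39 × 95 = 37.050
  age 5: 0.28 × 127 = 35.560
Maximum at age 3 (41.180).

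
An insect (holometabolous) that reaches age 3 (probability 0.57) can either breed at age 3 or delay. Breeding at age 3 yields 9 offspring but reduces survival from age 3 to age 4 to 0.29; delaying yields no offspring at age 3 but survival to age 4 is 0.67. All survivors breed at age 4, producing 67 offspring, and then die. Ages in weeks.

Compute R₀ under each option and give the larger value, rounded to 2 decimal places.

breed at age 3: R₀ = 0.57 × (9 + 0.29 × 67) = 0.57 × 28.4300 = 16.2051
delay to age 4: R₀ = 0.57 × (0.67 × 67) = 0.57 × 44.8900 = 25.5873
Higher: delay to age 4 (25.5873).

25.59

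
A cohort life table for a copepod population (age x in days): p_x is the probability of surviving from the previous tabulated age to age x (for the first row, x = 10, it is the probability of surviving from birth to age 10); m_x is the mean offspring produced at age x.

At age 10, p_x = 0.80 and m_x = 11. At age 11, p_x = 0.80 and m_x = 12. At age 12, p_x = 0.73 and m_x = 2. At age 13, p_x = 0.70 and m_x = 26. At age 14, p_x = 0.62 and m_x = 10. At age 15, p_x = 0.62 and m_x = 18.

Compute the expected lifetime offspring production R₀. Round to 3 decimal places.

Survivorship from birth: l_x = p_10·p_11·…·p_x.
  l_10 = 0.80000
  l_11 = 0.64000
  l_12 = 0.46720
  l_13 = 0.32704
  l_14 = 0.20276
  l_15 = 0.12571
R₀ = Σ l_x m_x:
  age 10: 0.80000 × 11 = 8.8000
  age 11: 0.64000 × 12 = 7.6800
  age 12: 0.46720 × 2 = 0.9344
  age 13: 0.32704 × 26 = 8.5030
  age 14: 0.20276 × 10 = 2.0276
  age 15: 0.12571 × 18 = 2.2628
R₀ = 8.8000 + 7.6800 + 0.9344 + 8.5030 + 2.0276 + 2.2628 = 30.2078

30.208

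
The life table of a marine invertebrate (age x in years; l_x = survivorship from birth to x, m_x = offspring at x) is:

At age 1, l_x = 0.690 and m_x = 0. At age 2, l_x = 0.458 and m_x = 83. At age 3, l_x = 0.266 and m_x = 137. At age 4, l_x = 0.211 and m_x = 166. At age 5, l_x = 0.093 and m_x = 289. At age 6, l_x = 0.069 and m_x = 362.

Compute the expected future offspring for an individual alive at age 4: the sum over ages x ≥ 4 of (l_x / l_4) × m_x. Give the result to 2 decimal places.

411.76

l_4 = 0.211. Conditional survival from age 4 to x is l_x / l_4.
  x=4: (0.211/0.211) × 166 = 166.0000
  x=5: (0.093/0.211) × 289 = 127.3791
  x=6: (0.069/0.211) × 362 = 118.3791
Sum = 166.0000 + 127.3791 + 118.3791 = 411.7583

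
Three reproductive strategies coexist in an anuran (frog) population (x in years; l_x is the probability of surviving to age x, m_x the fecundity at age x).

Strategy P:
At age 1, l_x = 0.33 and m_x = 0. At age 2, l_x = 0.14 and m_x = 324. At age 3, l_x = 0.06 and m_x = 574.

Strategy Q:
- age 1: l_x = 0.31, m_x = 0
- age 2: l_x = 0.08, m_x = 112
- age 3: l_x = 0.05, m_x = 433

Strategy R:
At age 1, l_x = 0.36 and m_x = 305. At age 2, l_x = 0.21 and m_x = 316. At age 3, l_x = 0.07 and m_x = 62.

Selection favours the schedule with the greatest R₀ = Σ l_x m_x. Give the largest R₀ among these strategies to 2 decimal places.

Strategy P: R₀ = 0.33×0 + 0.14×324 + 0.06×574 = 79.8000
Strategy Q: R₀ = 0.31×0 + 0.08×112 + 0.05×433 = 30.6100
Strategy R: R₀ = 0.36×305 + 0.21×316 + 0.07×62 = 180.5000
Highest R₀: strategy R with 180.5000.

180.50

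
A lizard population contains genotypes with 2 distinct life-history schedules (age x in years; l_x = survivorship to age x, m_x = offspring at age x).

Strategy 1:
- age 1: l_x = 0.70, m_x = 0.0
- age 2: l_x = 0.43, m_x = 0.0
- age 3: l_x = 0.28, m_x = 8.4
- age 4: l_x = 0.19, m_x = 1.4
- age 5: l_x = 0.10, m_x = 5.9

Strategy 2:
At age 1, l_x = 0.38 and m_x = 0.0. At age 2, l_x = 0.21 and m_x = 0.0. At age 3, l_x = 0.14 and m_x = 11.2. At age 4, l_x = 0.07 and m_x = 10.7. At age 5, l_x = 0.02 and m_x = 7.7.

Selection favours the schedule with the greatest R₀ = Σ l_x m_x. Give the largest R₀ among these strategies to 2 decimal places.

Strategy 1: R₀ = 0.70×0.0 + 0.43×0.0 + 0.28×8.4 + 0.19×1.4 + 0.10×5.9 = 3.2080
Strategy 2: R₀ = 0.38×0.0 + 0.21×0.0 + 0.14×11.2 + 0.07×10.7 + 0.02×7.7 = 2.4710
Highest R₀: strategy 1 with 3.2080.

3.21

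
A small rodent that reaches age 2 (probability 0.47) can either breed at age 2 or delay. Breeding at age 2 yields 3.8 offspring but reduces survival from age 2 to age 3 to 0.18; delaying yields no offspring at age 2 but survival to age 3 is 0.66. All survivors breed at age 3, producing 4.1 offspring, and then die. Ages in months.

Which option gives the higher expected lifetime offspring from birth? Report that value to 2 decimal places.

2.13

breed at age 2: R₀ = 0.47 × (3.8 + 0.18 × 4.1) = 0.47 × 4.5380 = 2.1329
delay to age 3: R₀ = 0.47 × (0.66 × 4.1) = 0.47 × 2.7060 = 1.2718
Higher: breed at age 2 (2.1329).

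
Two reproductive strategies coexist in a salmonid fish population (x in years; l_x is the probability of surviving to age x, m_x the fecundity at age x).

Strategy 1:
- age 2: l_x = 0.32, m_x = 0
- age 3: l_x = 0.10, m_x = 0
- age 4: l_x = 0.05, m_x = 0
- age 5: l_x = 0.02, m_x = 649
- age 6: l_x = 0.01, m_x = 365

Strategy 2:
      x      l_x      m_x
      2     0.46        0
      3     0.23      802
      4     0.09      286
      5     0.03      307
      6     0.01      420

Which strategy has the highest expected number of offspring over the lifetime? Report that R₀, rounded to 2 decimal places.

Strategy 1: R₀ = 0.32×0 + 0.10×0 + 0.05×0 + 0.02×649 + 0.01×365 = 16.6300
Strategy 2: R₀ = 0.46×0 + 0.23×802 + 0.09×286 + 0.03×307 + 0.01×420 = 223.6100
Highest R₀: strategy 2 with 223.6100.

223.61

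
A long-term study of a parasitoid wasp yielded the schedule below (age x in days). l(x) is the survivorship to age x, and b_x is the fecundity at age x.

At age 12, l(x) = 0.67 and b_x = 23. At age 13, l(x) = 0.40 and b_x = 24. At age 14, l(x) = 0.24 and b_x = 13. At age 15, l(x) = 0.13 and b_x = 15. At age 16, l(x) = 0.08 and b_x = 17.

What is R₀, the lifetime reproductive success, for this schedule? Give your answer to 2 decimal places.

R₀ = Σ l(x) b_x:
  age 12: 0.67 × 23 = 15.4100
  age 13: 0.40 × 24 = 9.6000
  age 14: 0.24 × 13 = 3.1200
  age 15: 0.13 × 15 = 1.9500
  age 16: 0.08 × 17 = 1.3600
R₀ = 15.4100 + 9.6000 + 3.1200 + 1.9500 + 1.3600 = 31.4400

31.44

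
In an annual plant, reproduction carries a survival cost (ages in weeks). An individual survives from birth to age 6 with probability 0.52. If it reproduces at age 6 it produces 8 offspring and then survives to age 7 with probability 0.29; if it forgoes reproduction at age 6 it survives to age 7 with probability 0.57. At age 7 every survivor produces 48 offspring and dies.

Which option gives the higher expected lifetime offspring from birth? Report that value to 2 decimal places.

14.23

breed at age 6: R₀ = 0.52 × (8 + 0.29 × 48) = 0.52 × 21.9200 = 11.3984
delay to age 7: R₀ = 0.52 × (0.57 × 48) = 0.52 × 27.3600 = 14.2272
Higher: delay to age 7 (14.2272).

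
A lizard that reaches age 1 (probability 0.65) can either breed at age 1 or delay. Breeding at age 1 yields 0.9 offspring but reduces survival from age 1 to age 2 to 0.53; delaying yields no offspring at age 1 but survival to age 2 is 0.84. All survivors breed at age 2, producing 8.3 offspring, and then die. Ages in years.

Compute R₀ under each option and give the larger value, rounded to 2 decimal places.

breed at age 1: R₀ = 0.65 × (0.9 + 0.53 × 8.3) = 0.65 × 5.2990 = 3.4444
delay to age 2: R₀ = 0.65 × (0.84 × 8.3) = 0.65 × 6.9720 = 4.5318
Higher: delay to age 2 (4.5318).

4.53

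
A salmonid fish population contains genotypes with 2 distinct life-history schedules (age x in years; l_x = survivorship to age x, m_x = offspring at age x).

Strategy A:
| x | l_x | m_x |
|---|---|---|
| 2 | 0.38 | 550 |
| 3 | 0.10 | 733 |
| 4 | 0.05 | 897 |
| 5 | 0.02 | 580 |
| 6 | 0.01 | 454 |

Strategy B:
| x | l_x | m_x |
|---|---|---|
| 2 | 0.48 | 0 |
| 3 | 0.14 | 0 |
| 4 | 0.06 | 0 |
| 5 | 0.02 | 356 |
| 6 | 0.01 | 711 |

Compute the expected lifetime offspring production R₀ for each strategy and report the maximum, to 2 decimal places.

Strategy A: R₀ = 0.38×550 + 0.10×733 + 0.05×897 + 0.02×580 + 0.01×454 = 343.2900
Strategy B: R₀ = 0.48×0 + 0.14×0 + 0.06×0 + 0.02×356 + 0.01×711 = 14.2300
Highest R₀: strategy A with 343.2900.

343.29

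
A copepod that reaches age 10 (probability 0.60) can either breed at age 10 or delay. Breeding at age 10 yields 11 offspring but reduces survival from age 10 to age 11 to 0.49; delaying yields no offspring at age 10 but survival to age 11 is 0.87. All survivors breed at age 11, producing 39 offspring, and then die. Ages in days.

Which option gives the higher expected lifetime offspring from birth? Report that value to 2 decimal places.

breed at age 10: R₀ = 0.60 × (11 + 0.49 × 39) = 0.60 × 30.1100 = 18.0660
delay to age 11: R₀ = 0.60 × (0.87 × 39) = 0.60 × 33.9300 = 20.3580
Higher: delay to age 11 (20.3580).

20.36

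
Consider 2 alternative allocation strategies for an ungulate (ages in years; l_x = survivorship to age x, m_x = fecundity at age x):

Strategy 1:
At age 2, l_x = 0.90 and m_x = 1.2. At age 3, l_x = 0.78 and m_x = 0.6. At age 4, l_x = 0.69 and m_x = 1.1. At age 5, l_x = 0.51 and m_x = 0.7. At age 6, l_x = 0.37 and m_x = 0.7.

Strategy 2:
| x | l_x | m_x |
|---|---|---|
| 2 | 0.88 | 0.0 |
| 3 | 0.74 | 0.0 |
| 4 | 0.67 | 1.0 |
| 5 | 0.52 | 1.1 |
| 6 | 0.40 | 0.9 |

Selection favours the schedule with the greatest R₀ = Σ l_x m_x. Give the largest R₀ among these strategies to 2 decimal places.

2.92

Strategy 1: R₀ = 0.90×1.2 + 0.78×0.6 + 0.69×1.1 + 0.51×0.7 + 0.37×0.7 = 2.9230
Strategy 2: R₀ = 0.88×0.0 + 0.74×0.0 + 0.67×1.0 + 0.52×1.1 + 0.40×0.9 = 1.6020
Highest R₀: strategy 1 with 2.9230.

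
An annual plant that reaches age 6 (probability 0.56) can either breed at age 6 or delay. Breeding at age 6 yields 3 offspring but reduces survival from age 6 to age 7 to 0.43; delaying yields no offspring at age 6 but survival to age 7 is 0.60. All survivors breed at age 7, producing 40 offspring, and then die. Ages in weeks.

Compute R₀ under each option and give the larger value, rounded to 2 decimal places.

13.44

breed at age 6: R₀ = 0.56 × (3 + 0.43 × 40) = 0.56 × 20.2000 = 11.3120
delay to age 7: R₀ = 0.56 × (0.60 × 40) = 0.56 × 24.0000 = 13.4400
Higher: delay to age 7 (13.4400).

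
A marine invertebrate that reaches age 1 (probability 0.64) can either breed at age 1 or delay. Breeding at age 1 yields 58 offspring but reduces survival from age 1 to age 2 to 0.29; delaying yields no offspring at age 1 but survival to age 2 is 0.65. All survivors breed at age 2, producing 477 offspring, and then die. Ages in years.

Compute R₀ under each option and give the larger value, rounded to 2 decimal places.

198.43

breed at age 1: R₀ = 0.64 × (58 + 0.29 × 477) = 0.64 × 196.3300 = 125.6512
delay to age 2: R₀ = 0.64 × (0.65 × 477) = 0.64 × 310.0500 = 198.4320
Higher: delay to age 2 (198.4320).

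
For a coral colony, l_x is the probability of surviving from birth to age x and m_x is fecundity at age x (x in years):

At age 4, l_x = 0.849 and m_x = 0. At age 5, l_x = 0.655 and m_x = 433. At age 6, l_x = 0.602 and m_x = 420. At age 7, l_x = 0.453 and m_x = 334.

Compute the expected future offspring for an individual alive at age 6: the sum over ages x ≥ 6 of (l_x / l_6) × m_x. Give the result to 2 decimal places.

671.33

l_6 = 0.602. Conditional survival from age 6 to x is l_x / l_6.
  x=6: (0.602/0.602) × 420 = 420.0000
  x=7: (0.453/0.602) × 334 = 251.3322
Sum = 420.0000 + 251.3322 = 671.3322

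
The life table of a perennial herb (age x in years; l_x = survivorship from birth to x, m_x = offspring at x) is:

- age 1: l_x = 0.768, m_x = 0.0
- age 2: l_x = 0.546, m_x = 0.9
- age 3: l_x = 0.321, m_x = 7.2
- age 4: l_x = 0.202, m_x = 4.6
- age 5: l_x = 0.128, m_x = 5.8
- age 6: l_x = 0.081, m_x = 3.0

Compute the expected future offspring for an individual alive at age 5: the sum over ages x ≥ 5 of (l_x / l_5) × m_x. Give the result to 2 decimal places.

l_5 = 0.128. Conditional survival from age 5 to x is l_x / l_5.
  x=5: (0.128/0.128) × 5.8 = 5.8000
  x=6: (0.081/0.128) × 3.0 = 1.8984
Sum = 5.8000 + 1.8984 = 7.6984

7.70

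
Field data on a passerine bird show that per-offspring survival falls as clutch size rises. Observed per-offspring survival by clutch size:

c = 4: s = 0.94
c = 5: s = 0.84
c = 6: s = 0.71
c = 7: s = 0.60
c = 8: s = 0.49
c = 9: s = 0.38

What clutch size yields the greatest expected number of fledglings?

Expected fledglings = c × s(c):
  c=4: 4 × 0.94 = 3.760
  c=5: 5 × 0.84 = 4.200
  c=6: 6 × 0.71 = 4.260
  c=7: 7 × 0.60 = 4.200
  c=8: 8 × 0.49 = 3.920
  c=9: 9 × 0.38 = 3.420
Maximum at c = 6 (4.260 fledglings).

6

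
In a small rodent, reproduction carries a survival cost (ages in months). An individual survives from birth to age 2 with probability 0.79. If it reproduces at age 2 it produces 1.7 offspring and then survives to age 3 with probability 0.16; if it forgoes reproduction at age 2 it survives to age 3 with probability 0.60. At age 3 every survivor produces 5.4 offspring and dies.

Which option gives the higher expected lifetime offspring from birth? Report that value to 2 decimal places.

2.56

breed at age 2: R₀ = 0.79 × (1.7 + 0.16 × 5.4) = 0.79 × 2.5640 = 2.0256
delay to age 3: R₀ = 0.79 × (0.60 × 5.4) = 0.79 × 3.2400 = 2.5596
Higher: delay to age 3 (2.5596).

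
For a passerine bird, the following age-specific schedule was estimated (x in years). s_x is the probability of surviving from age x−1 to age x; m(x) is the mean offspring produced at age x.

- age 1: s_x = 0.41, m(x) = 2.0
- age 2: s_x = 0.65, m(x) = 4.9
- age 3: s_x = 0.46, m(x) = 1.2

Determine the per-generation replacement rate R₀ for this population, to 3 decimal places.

Survivorship from birth: l_x = s_1·s_2·…·s_x.
  l_1 = 0.41000
  l_2 = 0.26650
  l_3 = 0.12259
R₀ = Σ l_x m(x):
  age 1: 0.41000 × 2.0 = 0.8200
  age 2: 0.26650 × 4.9 = 1.3059
  age 3: 0.12259 × 1.2 = 0.1471
R₀ = 0.8200 + 1.3059 + 0.1471 = 2.2730

2.273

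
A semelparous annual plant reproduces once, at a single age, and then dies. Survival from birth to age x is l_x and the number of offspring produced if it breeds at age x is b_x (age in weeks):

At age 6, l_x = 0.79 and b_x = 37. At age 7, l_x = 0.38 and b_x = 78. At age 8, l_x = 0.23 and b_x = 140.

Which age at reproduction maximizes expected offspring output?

8

Expected offspring if breeding at age x = l_x × b_x:
  age 6: 0.79 × 37 = 29.230
  age 7: 0.38 × 78 = 29.640
  age 8: 0.23 × 140 = 32.200
Maximum at age 8 (32.200).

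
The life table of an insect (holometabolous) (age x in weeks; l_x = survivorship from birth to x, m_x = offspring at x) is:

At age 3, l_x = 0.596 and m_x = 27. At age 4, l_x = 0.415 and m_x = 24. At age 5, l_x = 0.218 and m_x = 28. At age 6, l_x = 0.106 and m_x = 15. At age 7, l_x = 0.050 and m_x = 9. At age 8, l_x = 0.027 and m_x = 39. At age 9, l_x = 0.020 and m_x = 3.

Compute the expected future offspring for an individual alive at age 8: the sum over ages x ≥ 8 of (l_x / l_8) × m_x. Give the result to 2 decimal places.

l_8 = 0.027. Conditional survival from age 8 to x is l_x / l_8.
  x=8: (0.027/0.027) × 39 = 39.0000
  x=9: (0.020/0.027) × 3 = 2.2222
Sum = 39.0000 + 2.2222 = 41.2222

41.22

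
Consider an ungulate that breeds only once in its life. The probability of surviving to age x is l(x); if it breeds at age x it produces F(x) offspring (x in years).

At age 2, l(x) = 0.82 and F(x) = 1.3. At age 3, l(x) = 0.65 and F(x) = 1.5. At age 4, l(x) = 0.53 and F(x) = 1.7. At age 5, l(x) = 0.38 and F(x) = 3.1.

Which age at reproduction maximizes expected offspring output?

Expected offspring if breeding at age x = l(x) × F(x):
  age 2: 0.82 × 1.3 = 1.066
  age 3: 0.65 × 1.5 = 0.975
  age 4: 0.53 × 1.7 = 0.901
  age 5: 0.38 × 3.1 = 1.178
Maximum at age 5 (1.178).

5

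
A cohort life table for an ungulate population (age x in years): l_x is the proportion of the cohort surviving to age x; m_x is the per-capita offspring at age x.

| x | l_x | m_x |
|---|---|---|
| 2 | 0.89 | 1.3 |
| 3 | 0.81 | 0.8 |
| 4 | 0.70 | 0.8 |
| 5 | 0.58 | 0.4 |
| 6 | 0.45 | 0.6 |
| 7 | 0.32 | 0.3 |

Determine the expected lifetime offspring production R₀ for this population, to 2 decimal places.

2.96

R₀ = Σ l_x m_x:
  age 2: 0.89 × 1.3 = 1.1570
  age 3: 0.81 × 0.8 = 0.6480
  age 4: 0.70 × 0.8 = 0.5600
  age 5: 0.58 × 0.4 = 0.2320
  age 6: 0.45 × 0.6 = 0.2700
  age 7: 0.32 × 0.3 = 0.0960
R₀ = 1.1570 + 0.6480 + 0.5600 + 0.2320 + 0.2700 + 0.0960 = 2.9630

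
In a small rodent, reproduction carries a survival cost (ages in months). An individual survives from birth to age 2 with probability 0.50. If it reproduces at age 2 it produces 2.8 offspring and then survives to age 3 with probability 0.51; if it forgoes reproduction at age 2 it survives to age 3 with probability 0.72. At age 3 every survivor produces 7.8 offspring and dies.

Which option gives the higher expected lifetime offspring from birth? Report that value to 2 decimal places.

3.39

breed at age 2: R₀ = 0.50 × (2.8 + 0.51 × 7.8) = 0.50 × 6.7780 = 3.3890
delay to age 3: R₀ = 0.50 × (0.72 × 7.8) = 0.50 × 5.6160 = 2.8080
Higher: breed at age 2 (3.3890).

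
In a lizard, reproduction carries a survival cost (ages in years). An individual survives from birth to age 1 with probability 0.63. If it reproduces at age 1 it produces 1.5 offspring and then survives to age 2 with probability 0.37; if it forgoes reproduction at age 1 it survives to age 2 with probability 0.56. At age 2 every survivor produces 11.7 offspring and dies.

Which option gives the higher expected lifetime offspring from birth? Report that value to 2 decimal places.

4.13

breed at age 1: R₀ = 0.63 × (1.5 + 0.37 × 11.7) = 0.63 × 5.8290 = 3.6723
delay to age 2: R₀ = 0.63 × (0.56 × 11.7) = 0.63 × 6.5520 = 4.1278
Higher: delay to age 2 (4.1278).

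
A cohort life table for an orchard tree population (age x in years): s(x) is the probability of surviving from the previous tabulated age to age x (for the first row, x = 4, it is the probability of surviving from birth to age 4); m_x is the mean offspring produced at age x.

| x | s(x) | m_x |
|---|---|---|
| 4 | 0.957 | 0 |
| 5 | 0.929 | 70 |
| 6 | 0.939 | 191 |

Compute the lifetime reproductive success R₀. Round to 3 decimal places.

221.684

Survivorship from birth: l_x = s_4·s_5·…·s_x.
  l_4 = 0.95700
  l_5 = 0.88905
  l_6 = 0.83482
R₀ = Σ l_x m_x:
  age 4: 0.95700 × 0 = 0.0000
  age 5: 0.88905 × 70 = 62.2335
  age 6: 0.83482 × 191 = 159.4506
R₀ = 0.0000 + 62.2335 + 159.4506 = 221.6841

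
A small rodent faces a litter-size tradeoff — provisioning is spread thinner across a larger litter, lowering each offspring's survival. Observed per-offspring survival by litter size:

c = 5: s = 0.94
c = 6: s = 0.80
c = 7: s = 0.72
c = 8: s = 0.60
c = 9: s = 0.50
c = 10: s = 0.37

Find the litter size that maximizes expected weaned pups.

7

Expected weaned pups = c × s(c):
  c=5: 5 × 0.94 = 4.700
  c=6: 6 × 0.80 = 4.800
  c=7: 7 × 0.72 = 5.040
  c=8: 8 × 0.60 = 4.800
  c=9: 9 × 0.50 = 4.500
  c=10: 10 × 0.37 = 3.700
Maximum at c = 7 (5.040 weaned pups).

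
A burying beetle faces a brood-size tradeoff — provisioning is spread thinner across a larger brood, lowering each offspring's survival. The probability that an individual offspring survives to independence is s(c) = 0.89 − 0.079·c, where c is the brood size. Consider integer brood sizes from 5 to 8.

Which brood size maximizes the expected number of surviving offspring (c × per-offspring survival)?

6

Expected surviving offspring = c × s(c):
  c=5: 5 × 0.495 = 2.475
  c=6: 6 × 0.416 = 2.496
  c=7: 7 × 0.337 = 2.359
  c=8: 8 × 0.258 = 2.064
Maximum at c = 6 (2.496 surviving offspring).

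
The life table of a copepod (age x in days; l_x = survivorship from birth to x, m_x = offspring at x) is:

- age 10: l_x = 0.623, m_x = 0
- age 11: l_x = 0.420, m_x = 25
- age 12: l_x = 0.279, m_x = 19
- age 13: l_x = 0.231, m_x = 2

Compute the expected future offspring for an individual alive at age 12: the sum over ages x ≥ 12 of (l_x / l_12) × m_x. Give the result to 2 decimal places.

l_12 = 0.279. Conditional survival from age 12 to x is l_x / l_12.
  x=12: (0.279/0.279) × 19 = 19.0000
  x=13: (0.231/0.279) × 2 = 1.6559
Sum = 19.0000 + 1.6559 = 20.6559

20.66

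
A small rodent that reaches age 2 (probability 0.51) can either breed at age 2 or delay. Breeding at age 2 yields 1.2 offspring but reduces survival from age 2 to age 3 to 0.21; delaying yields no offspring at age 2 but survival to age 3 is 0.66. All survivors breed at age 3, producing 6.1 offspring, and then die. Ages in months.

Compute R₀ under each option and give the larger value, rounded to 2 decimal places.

breed at age 2: R₀ = 0.51 × (1.2 + 0.21 × 6.1) = 0.51 × 2.4810 = 1.2653
delay to age 3: R₀ = 0.51 × (0.66 × 6.1) = 0.51 × 4.0260 = 2.0533
Higher: delay to age 3 (2.0533).

2.05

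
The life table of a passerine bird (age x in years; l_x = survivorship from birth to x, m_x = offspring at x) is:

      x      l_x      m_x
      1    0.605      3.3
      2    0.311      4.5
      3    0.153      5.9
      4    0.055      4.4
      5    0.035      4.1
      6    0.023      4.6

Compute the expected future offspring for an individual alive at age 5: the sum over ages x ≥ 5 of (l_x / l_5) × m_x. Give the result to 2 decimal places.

l_5 = 0.035. Conditional survival from age 5 to x is l_x / l_5.
  x=5: (0.035/0.035) × 4.1 = 4.1000
  x=6: (0.023/0.035) × 4.6 = 3.0229
Sum = 4.1000 + 3.0229 = 7.1229

7.12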